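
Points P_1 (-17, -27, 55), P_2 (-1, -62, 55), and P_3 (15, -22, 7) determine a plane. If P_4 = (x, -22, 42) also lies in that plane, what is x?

-10

A normal to the plane is n = P_1P_2 × P_1P_3 = (1680, 768, 1200).
P_4 lies in the plane iff n · P_1P_4 = 0.
This gives (1680)x + (16800) = 0, so x = -10.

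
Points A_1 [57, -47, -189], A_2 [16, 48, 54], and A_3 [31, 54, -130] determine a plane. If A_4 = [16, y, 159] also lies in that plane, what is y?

3

Coplanarity requires A_1A_2 · (A_1A_3 × A_1A_4) = 0.
A_1A_2 = (-41, 95, 243), A_1A_3 = (-26, 101, 59); the triple product is linear in y with coefficient -3899 and constant term 11697.
Setting it to zero: y = 3.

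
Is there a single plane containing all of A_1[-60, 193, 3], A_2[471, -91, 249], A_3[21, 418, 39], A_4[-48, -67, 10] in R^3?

No

With A_1 as base: A_1A_2 = (531, -284, 246), A_1A_3 = (81, 225, 36), A_1A_4 = (12, -260, 7).
A_1A_3 × A_1A_4 = (10935, -135, -23760).
A_1A_2 · (A_1A_3 × A_1A_4) = -135.
Since -135 ≠ 0, the four points are not coplanar.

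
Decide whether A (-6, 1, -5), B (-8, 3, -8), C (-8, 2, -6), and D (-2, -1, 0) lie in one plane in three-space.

No

The four points are coplanar iff the 3×3 determinant with rows AB, AC, AD is zero.
Rows: (-2, 2, -3), (-2, 1, -1), (4, -2, 5).
Expanding along the first row: (-2)(3) − (2)(-6) + (-3)(0) = 6.
Nonzero ⇒ not coplanar.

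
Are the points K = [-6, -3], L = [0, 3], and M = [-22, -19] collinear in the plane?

KL = (6, 6), KM = (-16, -16).
det[KL; KM] = (6)(-16) − (6)(-16) = 0.
The determinant is zero, so the points are collinear.

Yes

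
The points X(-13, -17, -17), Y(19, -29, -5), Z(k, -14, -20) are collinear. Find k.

Collinearity requires XY × XZ = 0; each component is linear in k.
The y-component gives (12)k + (252) = 0, so k = -21.
The remaining components then also vanish.

-21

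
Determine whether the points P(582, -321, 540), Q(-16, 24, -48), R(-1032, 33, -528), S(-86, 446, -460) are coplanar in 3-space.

A normal to the plane through P, Q, R is n = PQ × PR = (-160308, 310368, 345138).
The plane has equation n·X = -6552864. For S: n·S = -6552864.
Equal, so S lies in the plane and all four are coplanar.

Yes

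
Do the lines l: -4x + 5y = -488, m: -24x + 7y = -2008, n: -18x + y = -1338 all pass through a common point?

No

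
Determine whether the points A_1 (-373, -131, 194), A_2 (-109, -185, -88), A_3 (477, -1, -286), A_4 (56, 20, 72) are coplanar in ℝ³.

With A_1 as base: A_1A_2 = (264, -54, -282), A_1A_3 = (850, 130, -480), A_1A_4 = (429, 151, -122).
A_1A_3 × A_1A_4 = (56620, -102220, 72580).
A_1A_2 · (A_1A_3 × A_1A_4) = 0.
The scalar triple product vanishes, so the four points are coplanar.

Yes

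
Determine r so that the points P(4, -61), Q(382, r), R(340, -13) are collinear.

The three points are collinear iff det[PQ; PR] = 0.
This determinant is linear in r: (-336)r + (-2352) = 0, so r = -7.

-7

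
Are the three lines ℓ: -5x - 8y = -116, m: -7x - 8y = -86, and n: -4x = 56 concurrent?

Intersecting ℓ and m: solving the 2×2 system gives (x, y) = (-15, 191/8).
Substitute into n: (-4)(-15) + (0)(191/8) = 60.
But n requires 56 ≠ 60, so the three lines have no common point.

No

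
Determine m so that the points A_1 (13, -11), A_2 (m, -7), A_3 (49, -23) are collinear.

The three points are collinear iff det[A_1A_2; A_1A_3] = 0.
This determinant is linear in m: (-12)m + (12) = 0, so m = 1.

1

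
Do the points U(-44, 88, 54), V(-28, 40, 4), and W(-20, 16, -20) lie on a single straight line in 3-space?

No

UV = (16, -48, -50), UW = (24, -72, -74).
Comparing components 2 and 3: (-48)(-74) − (-50)(-72) = -48 ≠ 0, so UV and UW are not parallel and the points are not collinear.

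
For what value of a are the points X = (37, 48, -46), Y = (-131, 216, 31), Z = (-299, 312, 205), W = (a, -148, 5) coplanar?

155

Coplanarity ⇔ det[XY; XZ; XW] = 0.
Expanding, this is linear in a: (21840)a + (-3385200) = 0.
So a = 155.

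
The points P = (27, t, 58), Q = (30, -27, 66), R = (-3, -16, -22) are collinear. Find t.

Direction QR = (-33, 11, -88). From the x-coordinate of P, the parameter along the line is τ = (27 − 30)/(-33) = 1/11.
Then t = (-27) + 1/11·(11) = -26.

-26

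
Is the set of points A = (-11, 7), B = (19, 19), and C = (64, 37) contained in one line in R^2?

AB = (30, 12), AC = (75, 30).
Twice the signed area of △ABC is (30)(30) − (12)(75) = 0.
The triangle is degenerate (zero area), so the points are collinear.

Yes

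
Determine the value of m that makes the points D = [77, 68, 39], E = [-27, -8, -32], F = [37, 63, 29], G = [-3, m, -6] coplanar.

23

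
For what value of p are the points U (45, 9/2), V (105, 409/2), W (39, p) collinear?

-31/2

Collinearity: (W − U) must be parallel to (V − U) = (60, 200).
Cross-multiplying the components: (p − 9/2)·(60) = (-6)·(200).
Solving gives p = -31/2.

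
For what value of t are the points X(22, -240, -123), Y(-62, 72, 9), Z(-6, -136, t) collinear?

-79

Direction XY = (-84, 312, 132). From the x-coordinate of Z, the parameter along the line is τ = (-6 − 22)/(-84) = 1/3.
Then t = (-123) + 1/3·(132) = -79.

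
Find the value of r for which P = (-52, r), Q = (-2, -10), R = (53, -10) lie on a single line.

The three points are collinear iff det[PQ; PR] = 0.
This determinant is linear in r: (55)r + (550) = 0, so r = -10.

-10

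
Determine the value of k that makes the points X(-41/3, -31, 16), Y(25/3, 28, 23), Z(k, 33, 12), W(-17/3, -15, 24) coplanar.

Coplanarity ⇔ det[XY; XZ; XW] = 0.
Expanding, this is linear in k: (-360)k + (2280) = 0.
So k = 19/3.

19/3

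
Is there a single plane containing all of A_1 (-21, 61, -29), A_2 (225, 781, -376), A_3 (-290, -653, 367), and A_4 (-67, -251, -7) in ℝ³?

No

A normal to the plane through A_1, A_2, A_3 is n = A_1A_2 × A_1A_3 = (37362, -4073, 18036).
The plane has equation n·P = -1556099. For A_4: n·A_4 = -1607183.
-1607183 ≠ -1556099, so A_4 is off the plane.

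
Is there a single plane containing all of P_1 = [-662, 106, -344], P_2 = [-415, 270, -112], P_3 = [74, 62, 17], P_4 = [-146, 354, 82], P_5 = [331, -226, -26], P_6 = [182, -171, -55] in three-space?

No

The plane through P_1, P_2, P_3 has normal n = P_1P_2 × P_1P_3 = (69412, 81585, -131572) and equation n·P = 7958034.
Checking the remaining points: n·P_4 = 7958034, n·P_5 = 7958034, n·P_6 = 5918409.
Since n·P_6 = 5918409 ≠ 7958034, P_6 is off the plane and the points are not all coplanar.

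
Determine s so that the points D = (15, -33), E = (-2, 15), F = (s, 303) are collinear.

-104

Collinearity: (F − D) must be parallel to (E − D) = (-17, 48).
Cross-multiplying the components: (s − 15)·(48) = (336)·(-17).
Solving gives s = -104.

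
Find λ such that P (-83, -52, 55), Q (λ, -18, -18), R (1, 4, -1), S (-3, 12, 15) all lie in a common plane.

-6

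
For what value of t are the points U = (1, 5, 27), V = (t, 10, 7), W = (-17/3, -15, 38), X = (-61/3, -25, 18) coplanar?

-5

Normal to plane UWX: n = (510, -884/3, -680/3); plane equation n·P = -21250/3.
Requiring n·V = -21250/3: (510)t + (-13600/3) = -21250/3.
So t = -5.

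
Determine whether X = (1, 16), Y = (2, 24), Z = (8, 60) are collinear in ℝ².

No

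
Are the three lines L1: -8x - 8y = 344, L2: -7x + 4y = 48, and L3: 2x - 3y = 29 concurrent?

Intersecting L1 and L2: solving the 2×2 system gives (x, y) = (-20, -23).
Substitute into L3: (2)(-20) + (-3)(-23) = 29.
This equals 29, so (-20, -23) lies on all three lines and they are concurrent.

Yes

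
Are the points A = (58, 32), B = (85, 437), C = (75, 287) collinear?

Yes

AB = (27, 405), AC = (17, 255).
Checking proportionality: AC = 17/27·AB, so the vectors are parallel and the points are collinear.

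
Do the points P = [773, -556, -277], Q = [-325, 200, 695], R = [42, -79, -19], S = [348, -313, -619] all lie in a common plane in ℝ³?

A normal to the plane through P, Q, R is n = PQ × PR = (-268596, -427248, 28890).
The plane has equation n·X = 21922650. For S: n·S = 22374306.
22374306 ≠ 21922650, so S is off the plane.

No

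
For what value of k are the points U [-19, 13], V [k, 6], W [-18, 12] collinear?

The three points are collinear iff det[UV; UW] = 0.
This determinant is linear in k: (-1)k + (-12) = 0, so k = -12.

-12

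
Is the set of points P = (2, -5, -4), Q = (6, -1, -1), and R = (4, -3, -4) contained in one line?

No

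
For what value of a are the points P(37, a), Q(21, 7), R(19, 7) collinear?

7

Collinearity: (P − Q) must be parallel to (R − Q) = (-2, 0).
Cross-multiplying the components: (a − 7)·(-2) = (16)·(0).
Solving gives a = 7.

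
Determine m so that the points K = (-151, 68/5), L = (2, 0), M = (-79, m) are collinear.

Collinearity: (M − K) must be parallel to (L − K) = (153, -68/5).
Cross-multiplying the components: (m − 68/5)·(153) = (72)·(-68/5).
Solving gives m = 36/5.

36/5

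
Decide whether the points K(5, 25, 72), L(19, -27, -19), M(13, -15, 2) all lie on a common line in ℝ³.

No

KL = (14, -52, -91), KM = (8, -40, -70).
KL × KM = (0, 252, -144).
The cross product is nonzero, so the points do not lie on one line.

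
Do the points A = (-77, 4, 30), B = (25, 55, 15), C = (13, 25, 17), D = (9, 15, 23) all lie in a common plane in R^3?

A normal to the plane through A, B, C is n = AB × AC = (-348, -24, -2448).
The plane has equation n·P = -46740. For D: n·D = -59796.
-59796 ≠ -46740, so D is off the plane.

No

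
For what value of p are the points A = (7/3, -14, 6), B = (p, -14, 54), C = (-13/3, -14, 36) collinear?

Collinearity requires AB × AC = 0; each component is linear in p.
The y-component gives (-30)p + (-250) = 0, so p = -25/3.
The remaining components then also vanish.

-25/3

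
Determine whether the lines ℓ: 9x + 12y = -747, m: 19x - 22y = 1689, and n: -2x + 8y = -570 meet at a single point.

Yes

Lines aᵢx + bᵢy = cᵢ with pairwise distinct directions are concurrent exactly when det[aᵢ bᵢ cᵢ] = 0.
Here the determinant is 0.
It vanishes, so the lines are concurrent at (9, -69).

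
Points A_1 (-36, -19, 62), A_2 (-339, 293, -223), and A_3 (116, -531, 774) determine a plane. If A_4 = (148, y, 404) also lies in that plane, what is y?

A normal to the plane is n = A_1A_2 × A_1A_3 = (76224, 172416, 107712).
A_4 lies in the plane iff n · A_1A_4 = 0.
This gives (172416)y + (54138624) = 0, so y = -314.

-314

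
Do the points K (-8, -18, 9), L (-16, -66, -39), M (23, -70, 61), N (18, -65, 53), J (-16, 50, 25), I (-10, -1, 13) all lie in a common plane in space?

No

The plane through K, L, M has normal n = KL × KM = (-4992, -1072, 1904) and equation n·P = 76368.
Checking the remaining points: n·N = 80736, n·J = 73872, n·I = 75744.
Since n·N = 80736 ≠ 76368, N is off the plane and the points are not all coplanar.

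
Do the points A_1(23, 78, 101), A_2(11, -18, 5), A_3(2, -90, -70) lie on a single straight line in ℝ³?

No

A_1A_2 = (-12, -96, -96), A_1A_3 = (-21, -168, -171).
Comparing components 2 and 3: (-96)(-171) − (-96)(-168) = 288 ≠ 0, so A_1A_2 and A_1A_3 are not parallel and the points are not collinear.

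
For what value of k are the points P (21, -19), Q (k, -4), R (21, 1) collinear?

21

Collinearity: (Q − P) must be parallel to (R − P) = (0, 20).
Cross-multiplying the components: (k − 21)·(20) = (15)·(0).
Solving gives k = 21.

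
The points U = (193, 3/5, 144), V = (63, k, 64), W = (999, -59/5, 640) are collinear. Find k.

13/5

Collinearity requires UV × UW = 0; each component is linear in k.
The x-component gives (496)k + (-6448/5) = 0, so k = 13/5.
The remaining components then also vanish.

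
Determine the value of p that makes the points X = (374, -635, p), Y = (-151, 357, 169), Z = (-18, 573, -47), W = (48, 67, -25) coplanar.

The points are coplanar iff XY · (XZ × XW) = 0.
Expanding, this is linear in p: (81554)p + (24058430) = 0.
So p = -295.

-295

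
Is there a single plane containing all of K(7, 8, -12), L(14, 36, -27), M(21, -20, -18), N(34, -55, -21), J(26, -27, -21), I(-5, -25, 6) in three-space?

The plane through K, L, M has normal n = KL × KM = (-588, -168, -588) and equation n·P = 1596.
Checking the remaining points: n·N = 1596, n·J = 1596, n·I = 3612.
Since n·I = 3612 ≠ 1596, I is off the plane and the points are not all coplanar.

No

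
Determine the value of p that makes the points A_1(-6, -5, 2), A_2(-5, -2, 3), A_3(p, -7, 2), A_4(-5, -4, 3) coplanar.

Normal to plane A_1A_2A_4: n = (2, 0, -2); plane equation n·P = -16.
Requiring n·A_3 = -16: (2)p + (-4) = -16.
So p = -6.

-6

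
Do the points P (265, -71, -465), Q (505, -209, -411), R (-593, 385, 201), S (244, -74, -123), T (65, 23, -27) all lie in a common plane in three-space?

Yes

The plane through P, Q, R has normal n = PQ × PR = (-116532, -206172, -8964) and equation n·X = -12074508.
Checking the remaining points: n·S = -12074508, n·T = -12074508.
All equal -12074508, so all 5 points lie in one plane.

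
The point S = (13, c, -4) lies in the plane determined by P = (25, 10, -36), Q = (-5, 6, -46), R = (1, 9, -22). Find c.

A normal to the plane is n = PQ × PR = (-66, 660, -66).
S lies in the plane iff n · PS = 0.
This gives (660)c + (-7920) = 0, so c = 12.

12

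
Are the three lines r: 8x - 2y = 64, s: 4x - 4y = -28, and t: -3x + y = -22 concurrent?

Intersecting r and s: solving the 2×2 system gives (x, y) = (13, 20).
Substitute into t: (-3)(13) + (1)(20) = -19.
But t requires -22 ≠ -19, so the three lines have no common point.

No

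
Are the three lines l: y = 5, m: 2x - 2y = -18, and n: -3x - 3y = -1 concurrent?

No

Intersecting l and m: solving the 2×2 system gives (x, y) = (-4, 5).
Substitute into n: (-3)(-4) + (-3)(5) = -3.
But n requires -1 ≠ -3, so the three lines have no common point.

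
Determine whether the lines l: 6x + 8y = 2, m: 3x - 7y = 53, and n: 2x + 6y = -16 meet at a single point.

No

Intersecting l and m: solving the 2×2 system gives (x, y) = (73/11, -52/11).
Substitute into n: (2)(73/11) + (6)(-52/11) = -166/11.
But n requires -16 ≠ -166/11, so the three lines have no common point.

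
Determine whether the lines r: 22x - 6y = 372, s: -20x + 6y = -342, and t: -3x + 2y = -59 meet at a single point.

Yes

Intersecting r and s: solving the 2×2 system gives (x, y) = (15, -7).
Substitute into t: (-3)(15) + (2)(-7) = -59.
This equals -59, so (15, -7) lies on all three lines and they are concurrent.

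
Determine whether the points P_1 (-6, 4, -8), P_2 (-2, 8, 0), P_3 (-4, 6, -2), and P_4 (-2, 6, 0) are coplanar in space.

The four points are coplanar iff the 3×3 determinant with rows P_1P_2, P_1P_3, P_1P_4 is zero.
Rows: (4, 4, 8), (2, 2, 6), (4, 2, 8).
Expanding along the first row: (4)(4) − (4)(-8) + (8)(-4) = 16.
Nonzero ⇒ not coplanar.

No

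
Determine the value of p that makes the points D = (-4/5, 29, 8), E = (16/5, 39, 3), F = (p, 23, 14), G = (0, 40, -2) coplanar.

-4/5

The points are coplanar iff DE · (DF × DG) = 0.
Expanding, this is linear in p: (45)p + (36) = 0.
So p = -4/5.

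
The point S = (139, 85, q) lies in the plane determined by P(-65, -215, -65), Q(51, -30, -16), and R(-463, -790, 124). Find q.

-391/3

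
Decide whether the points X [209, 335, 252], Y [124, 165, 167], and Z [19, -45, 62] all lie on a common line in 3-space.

XY = (-85, -170, -85), XZ = (-190, -380, -190).
XY × XZ = (0, 0, 0).
The cross product vanishes, so the three points are collinear.

Yes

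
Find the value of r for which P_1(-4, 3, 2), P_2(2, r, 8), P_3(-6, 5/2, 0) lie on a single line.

9/2

Direction P_1P_3 = (-2, -1/2, -2). From the x-coordinate of P_2, the parameter along the line is τ = (2 − (-4))/(-2) = -3.
Then r = 3 + (-3)·(-1/2) = 9/2.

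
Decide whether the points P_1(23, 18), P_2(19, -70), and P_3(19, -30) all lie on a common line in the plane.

P_1P_2 = (-4, -88), P_1P_3 = (-4, -48).
det[P_1P_2; P_1P_3] = (-4)(-48) − (-88)(-4) = -160.
The determinant is nonzero, so they are not collinear.

No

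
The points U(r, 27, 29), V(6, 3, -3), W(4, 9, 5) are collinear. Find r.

Direction VW = (-2, 6, 8). From the y-coordinate of U, the parameter along the line is τ = (27 − 3)/6 = 4.
Then r = 6 + 4·(-2) = -2.

-2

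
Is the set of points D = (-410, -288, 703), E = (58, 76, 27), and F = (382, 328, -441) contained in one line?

Yes

DE = (468, 364, -676), DF = (792, 616, -1144).
Each component of DF is 22/13 times the corresponding component of DE, so DF = 22/13·DE and the points are collinear.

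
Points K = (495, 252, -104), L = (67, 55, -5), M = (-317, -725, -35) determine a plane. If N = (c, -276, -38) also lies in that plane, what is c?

-33

A normal to the plane is n = KL × KM = (83130, -50856, 258192).
N lies in the plane iff n · KN = 0.
This gives (83130)c + (2743290) = 0, so c = -33.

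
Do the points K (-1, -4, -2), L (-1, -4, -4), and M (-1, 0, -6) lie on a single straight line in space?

KL = (0, 0, -2), KM = (0, 4, -4).
Comparing components 2 and 3: (0)(-4) − (-2)(4) = 8 ≠ 0, so KL and KM are not parallel and the points are not collinear.

No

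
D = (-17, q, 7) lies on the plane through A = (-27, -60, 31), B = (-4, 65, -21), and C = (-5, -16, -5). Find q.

2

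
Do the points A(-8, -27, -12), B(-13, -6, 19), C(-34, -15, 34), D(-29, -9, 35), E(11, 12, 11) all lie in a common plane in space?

The plane through A, B, C has normal n = AB × AC = (594, -576, 486) and equation n·P = 4968.
Checking the remaining points: n·D = 4968, n·E = 4968.
All equal 4968, so all 5 points lie in one plane.

Yes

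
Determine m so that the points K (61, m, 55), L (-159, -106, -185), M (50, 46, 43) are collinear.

54

Direction LM = (209, 152, 228). From the x-coordinate of K, the parameter along the line is τ = (61 − (-159))/209 = 20/19.
Then m = (-106) + 20/19·(152) = 54.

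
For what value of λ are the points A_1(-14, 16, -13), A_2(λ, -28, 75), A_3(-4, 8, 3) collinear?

Direction A_1A_3 = (10, -8, 16). From the y-coordinate of A_2, the parameter along the line is τ = (-28 − 16)/(-8) = 11/2.
Then λ = (-14) + 11/2·(10) = 41.

41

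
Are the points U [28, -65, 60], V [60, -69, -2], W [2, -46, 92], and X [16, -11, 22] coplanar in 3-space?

With U as base: UV = (32, -4, -62), UW = (-26, 19, 32), UX = (-12, 54, -38).
UW × UX = (-2450, -1372, -1176).
UV · (UW × UX) = 0.
The scalar triple product vanishes, so the four points are coplanar.

Yes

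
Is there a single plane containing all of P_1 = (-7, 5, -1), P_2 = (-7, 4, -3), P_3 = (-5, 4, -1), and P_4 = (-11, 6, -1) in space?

The four points are coplanar iff the 3×3 determinant with rows P_1P_2, P_1P_3, P_1P_4 is zero.
Rows: (0, -1, -2), (2, -1, 0), (-4, 1, 0).
Expanding along the first row: (0)(0) − (-1)(0) + (-2)(-2) = 4.
Nonzero ⇒ not coplanar.

No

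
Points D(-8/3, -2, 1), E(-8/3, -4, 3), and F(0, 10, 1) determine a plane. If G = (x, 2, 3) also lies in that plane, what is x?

-4/3

The plane through D, E, F has equation −24x + (16/3)y + (16/3)z = 176/3.
Substituting G: (-24)x + (80/3) = 176/3, so x = -4/3.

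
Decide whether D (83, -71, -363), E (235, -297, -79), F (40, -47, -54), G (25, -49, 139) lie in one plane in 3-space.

With D as base: DE = (152, -226, 284), DF = (-43, 24, 309), DG = (-58, 22, 502).
DF × DG = (5250, 3664, 446).
DE · (DF × DG) = 96600.
Since 96600 ≠ 0, the four points are not coplanar.

No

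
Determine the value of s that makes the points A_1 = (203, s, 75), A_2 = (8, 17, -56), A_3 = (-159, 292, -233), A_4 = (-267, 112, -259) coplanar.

2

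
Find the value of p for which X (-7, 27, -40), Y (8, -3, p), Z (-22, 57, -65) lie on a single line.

-15

Direction XZ = (-15, 30, -25). From the x-coordinate of Y, the parameter along the line is τ = (8 − (-7))/(-15) = -1.
Then p = (-40) + (-1)·(-25) = -15.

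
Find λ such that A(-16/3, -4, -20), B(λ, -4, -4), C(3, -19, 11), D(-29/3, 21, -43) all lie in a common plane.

Normal to plane ACD: n = (-430, 172/3, 430/3); plane equation n·P = -2408/3.
Requiring n·B = -2408/3: (-430)λ + (-2408/3) = -2408/3.
So λ = 0.

0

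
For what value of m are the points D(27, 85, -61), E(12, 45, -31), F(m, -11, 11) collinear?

-9

Collinearity requires DE × DF = 0; each component is linear in m.
The y-component gives (30)m + (270) = 0, so m = -9.
The remaining components then also vanish.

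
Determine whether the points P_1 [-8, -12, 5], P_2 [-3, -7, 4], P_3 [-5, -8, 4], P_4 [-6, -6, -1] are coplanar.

A normal to the plane through P_1, P_2, P_3 is n = P_1P_2 × P_1P_3 = (-1, 2, 5).
The plane has equation n·P = 9. For P_4: n·P_4 = -11.
-11 ≠ 9, so P_4 is off the plane.

No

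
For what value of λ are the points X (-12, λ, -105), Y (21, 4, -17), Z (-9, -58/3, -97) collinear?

-65/3

Direction YZ = (-30, -70/3, -80). From the x-coordinate of X, the parameter along the line is τ = (-12 − 21)/(-30) = 11/10.
Then λ = 4 + 11/10·(-70/3) = -65/3.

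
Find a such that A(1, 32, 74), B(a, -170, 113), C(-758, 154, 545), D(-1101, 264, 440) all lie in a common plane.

730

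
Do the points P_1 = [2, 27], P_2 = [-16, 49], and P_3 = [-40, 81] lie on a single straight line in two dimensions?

P_1P_2 = (-18, 22), P_1P_3 = (-42, 54).
If collinear, P_1P_3 would be a scalar multiple of P_1P_2. But (-18)·(54) ≠ (22)·(-42) (difference -48), so they are not parallel; the points are not collinear.

No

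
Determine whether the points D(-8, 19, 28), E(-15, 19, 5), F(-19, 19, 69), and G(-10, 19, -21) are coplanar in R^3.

With D as base: DE = (-7, 0, -23), DF = (-11, 0, 41), DG = (-2, 0, -49).
DF × DG = (0, -621, 0).
DE · (DF × DG) = 0.
The scalar triple product vanishes, so the four points are coplanar.

Yes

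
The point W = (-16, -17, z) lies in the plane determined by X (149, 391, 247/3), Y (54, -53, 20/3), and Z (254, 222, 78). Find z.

-2/3

Coplanarity requires XY · (XZ × XW) = 0.
XY = (-95, -444, -227/3), XZ = (105, -169, -13/3); the triple product is linear in z with coefficient 62675 and constant term 125350/3.
Setting it to zero: z = -2/3.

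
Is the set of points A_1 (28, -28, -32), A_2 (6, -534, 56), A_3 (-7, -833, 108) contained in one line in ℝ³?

A_1A_2 = (-22, -506, 88), A_1A_3 = (-35, -805, 140).
Each component of A_1A_3 is 35/22 times the corresponding component of A_1A_2, so A_1A_3 = 35/22·A_1A_2 and the points are collinear.

Yes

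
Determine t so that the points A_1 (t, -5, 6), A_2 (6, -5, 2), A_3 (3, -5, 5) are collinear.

2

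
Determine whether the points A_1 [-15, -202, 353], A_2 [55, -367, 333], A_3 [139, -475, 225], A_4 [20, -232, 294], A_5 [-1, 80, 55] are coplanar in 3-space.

Yes

The plane through A_1, A_2, A_3 has normal n = A_1A_2 × A_1A_3 = (15660, 5880, 6300) and equation n·P = 801240.
Checking the remaining points: n·A_4 = 801240, n·A_5 = 801240.
All equal 801240, so all 5 points lie in one plane.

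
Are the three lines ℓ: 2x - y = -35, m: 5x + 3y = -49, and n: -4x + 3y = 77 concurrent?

The three lines meet at one point iff the augmented coefficient matrix [aᵢ bᵢ cᵢ] has rank < 3, i.e. its determinant vanishes.
Here the determinant is 0.
It vanishes, so the lines are concurrent at (-14, 7).

Yes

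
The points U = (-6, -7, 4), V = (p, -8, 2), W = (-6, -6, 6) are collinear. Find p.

-6

Direction UW = (0, 1, 2). From the y-coordinate of V, the parameter along the line is τ = (-8 − (-7))/1 = -1.
Then p = (-6) + (-1)·(0) = -6.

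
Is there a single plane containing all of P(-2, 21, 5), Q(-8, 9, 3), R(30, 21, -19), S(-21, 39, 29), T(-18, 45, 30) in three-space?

Yes

The plane through P, Q, R has normal n = PQ × PR = (288, -208, 384) and equation n·X = -3024.
Checking the remaining points: n·S = -3024, n·T = -3024.
All equal -3024, so all 5 points lie in one plane.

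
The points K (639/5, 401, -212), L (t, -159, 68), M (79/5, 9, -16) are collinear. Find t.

Direction KM = (-112, -392, 196). From the y-coordinate of L, the parameter along the line is τ = (-159 − 401)/(-392) = 10/7.
Then t = 639/5 + 10/7·(-112) = -161/5.

-161/5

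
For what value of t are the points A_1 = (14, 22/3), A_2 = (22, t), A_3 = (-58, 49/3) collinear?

19/3

Collinearity: (A_2 − A_1) must be parallel to (A_3 − A_1) = (-72, 9).
Cross-multiplying the components: (t − 22/3)·(-72) = (8)·(9).
Solving gives t = 19/3.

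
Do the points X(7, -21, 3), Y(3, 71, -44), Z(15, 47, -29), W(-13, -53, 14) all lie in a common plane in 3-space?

With X as base: XY = (-4, 92, -47), XZ = (8, 68, -32), XW = (-20, -32, 11).
XZ × XW = (-276, 552, 1104).
XY · (XZ × XW) = 0.
The scalar triple product vanishes, so the four points are coplanar.

Yes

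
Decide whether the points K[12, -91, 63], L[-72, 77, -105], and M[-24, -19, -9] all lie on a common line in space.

KL = (-84, 168, -168), KM = (-36, 72, -72).
KL × KM = (0, 0, 0).
The cross product vanishes, so the three points are collinear.

Yes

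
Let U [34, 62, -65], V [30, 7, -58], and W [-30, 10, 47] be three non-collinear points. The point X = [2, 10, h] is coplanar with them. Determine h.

A normal to the plane is n = UV × UW = (-5796, 0, -3312).
X lies in the plane iff n · UX = 0.
This gives (-3312)h + (-29808) = 0, so h = -9.

-9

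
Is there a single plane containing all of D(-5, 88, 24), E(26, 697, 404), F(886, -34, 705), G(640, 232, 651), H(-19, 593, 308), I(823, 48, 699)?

No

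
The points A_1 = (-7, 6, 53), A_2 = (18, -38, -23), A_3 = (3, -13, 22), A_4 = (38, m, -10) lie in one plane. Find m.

99

Normal to plane A_1A_2A_3: n = (-80, 15, -35); plane equation n·P = -1205.
Requiring n·A_4 = -1205: (15)m + (-2690) = -1205.
So m = 99.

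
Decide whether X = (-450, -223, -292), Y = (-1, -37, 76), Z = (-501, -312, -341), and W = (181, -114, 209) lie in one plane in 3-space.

Yes

A normal to the plane through X, Y, Z is n = XY × XZ = (23638, 3233, -30475).
The plane has equation n·P = -2459359. For W: n·W = -2459359.
Equal, so W lies in the plane and all four are coplanar.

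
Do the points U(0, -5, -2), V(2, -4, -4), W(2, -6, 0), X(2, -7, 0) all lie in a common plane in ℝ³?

No

With U as base: UV = (2, 1, -2), UW = (2, -1, 2), UX = (2, -2, 2).
UW × UX = (2, 0, -2).
UV · (UW × UX) = 8.
Since 8 ≠ 0, the four points are not coplanar.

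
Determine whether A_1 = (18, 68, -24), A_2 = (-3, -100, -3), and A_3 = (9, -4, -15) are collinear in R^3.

A_1A_2 = (-21, -168, 21), A_1A_3 = (-9, -72, 9).
Each component of A_1A_3 is 3/7 times the corresponding component of A_1A_2, so A_1A_3 = 3/7·A_1A_2 and the points are collinear.

Yes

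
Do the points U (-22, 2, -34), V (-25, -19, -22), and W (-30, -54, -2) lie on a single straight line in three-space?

UV = (-3, -21, 12), UW = (-8, -56, 32).
UV × UW = (0, 0, 0).
The cross product vanishes, so the three points are collinear.

Yes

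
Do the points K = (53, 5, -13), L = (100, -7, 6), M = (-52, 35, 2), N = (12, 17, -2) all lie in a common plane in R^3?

Yes

A normal to the plane through K, L, M is n = KL × KM = (-750, -2700, 150).
The plane has equation n·P = -55200. For N: n·N = -55200.
Equal, so N lies in the plane and all four are coplanar.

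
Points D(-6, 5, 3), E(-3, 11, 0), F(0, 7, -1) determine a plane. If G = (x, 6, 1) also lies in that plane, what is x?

A normal to the plane is n = DE × DF = (-18, -6, -30).
G lies in the plane iff n · DG = 0.
This gives (-18)x + (-54) = 0, so x = -3.

-3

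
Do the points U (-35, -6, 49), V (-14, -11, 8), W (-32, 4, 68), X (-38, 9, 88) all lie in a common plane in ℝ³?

With U as base: UV = (21, -5, -41), UW = (3, 10, 19), UX = (-3, 15, 39).
UW × UX = (105, -174, 75).
UV · (UW × UX) = 0.
The scalar triple product vanishes, so the four points are coplanar.

Yes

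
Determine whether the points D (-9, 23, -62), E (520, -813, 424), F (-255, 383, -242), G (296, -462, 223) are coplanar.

Yes

The four points are coplanar iff the 3×3 determinant with rows DE, DF, DG is zero.
Rows: (529, -836, 486), (-246, 360, -180), (305, -485, 285).
Expanding along the first row: (529)(15300) − (-836)(-15210) + (486)(9510) = 0.
Zero determinant ⇒ coplanar.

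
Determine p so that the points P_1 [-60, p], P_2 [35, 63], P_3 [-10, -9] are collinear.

The three points are collinear iff det[P_1P_2; P_1P_3] = 0.
This determinant is linear in p: (-45)p + (-4005) = 0, so p = -89.

-89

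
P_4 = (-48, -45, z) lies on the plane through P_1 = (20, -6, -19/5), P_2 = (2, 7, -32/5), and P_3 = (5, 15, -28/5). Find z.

Coplanarity requires P_1P_2 · (P_1P_3 × P_1P_4) = 0.
P_1P_2 = (-18, 13, -13/5), P_1P_3 = (-15, 21, -9/5); the triple product is linear in z with coefficient -183 and constant term -15372/5.
Setting it to zero: z = -84/5.

-84/5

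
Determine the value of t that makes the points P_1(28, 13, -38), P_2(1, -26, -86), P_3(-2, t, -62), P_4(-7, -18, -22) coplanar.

Coplanarity ⇔ det[P_1P_2; P_1P_3; P_1P_4] = 0.
Expanding, this is linear in t: (-2112)t + (-48576) = 0.
So t = -23.

-23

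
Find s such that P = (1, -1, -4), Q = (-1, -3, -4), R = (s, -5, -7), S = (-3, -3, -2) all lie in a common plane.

The points are coplanar iff PQ · (PR × PS) = 0.
Expanding, this is linear in s: (4)s + (0) = 0.
So s = 0.

0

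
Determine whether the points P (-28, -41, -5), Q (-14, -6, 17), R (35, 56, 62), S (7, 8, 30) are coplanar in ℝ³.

No

With P as base: PQ = (14, 35, 22), PR = (63, 97, 67), PS = (35, 49, 35).
PR × PS = (112, 140, -308).
PQ · (PR × PS) = -308.
Since -308 ≠ 0, the four points are not coplanar.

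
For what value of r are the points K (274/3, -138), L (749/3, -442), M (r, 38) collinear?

The three points are collinear iff det[KL; KM] = 0.
This determinant is linear in r: (304)r + (304/3) = 0, so r = -1/3.

-1/3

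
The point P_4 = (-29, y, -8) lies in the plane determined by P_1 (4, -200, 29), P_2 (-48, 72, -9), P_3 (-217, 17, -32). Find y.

93

The plane through P_1, P_2, P_3 has equation −8346x + 5226y + 48828z = 337428.
Substituting P_4: (5226)y + (-148590) = 337428, so y = 93.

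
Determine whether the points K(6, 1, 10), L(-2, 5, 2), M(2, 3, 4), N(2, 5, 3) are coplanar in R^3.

No

The four points are coplanar iff the 3×3 determinant with rows KL, KM, KN is zero.
Rows: (-8, 4, -8), (-4, 2, -6), (-4, 4, -7).
Expanding along the first row: (-8)(10) − (4)(4) + (-8)(-8) = -32.
Nonzero ⇒ not coplanar.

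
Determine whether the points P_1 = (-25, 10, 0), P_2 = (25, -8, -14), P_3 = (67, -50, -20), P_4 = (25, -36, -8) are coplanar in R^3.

The four points are coplanar iff the 3×3 determinant with rows P_1P_2, P_1P_3, P_1P_4 is zero.
Rows: (50, -18, -14), (92, -60, -20), (50, -46, -8).
Expanding along the first row: (50)(-440) − (-18)(264) + (-14)(-1232) = 0.
Zero determinant ⇒ coplanar.

Yes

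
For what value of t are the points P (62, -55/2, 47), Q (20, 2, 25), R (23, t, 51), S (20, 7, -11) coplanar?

-7/2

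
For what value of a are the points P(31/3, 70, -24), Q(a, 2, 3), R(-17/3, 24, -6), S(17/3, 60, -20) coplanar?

-56/3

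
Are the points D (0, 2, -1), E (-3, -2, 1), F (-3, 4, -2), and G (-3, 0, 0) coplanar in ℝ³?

Yes

A normal to the plane through D, E, F is n = DE × DF = (0, -9, -18).
The plane has equation n·P = 0. For G: n·G = 0.
Equal, so G lies in the plane and all four are coplanar.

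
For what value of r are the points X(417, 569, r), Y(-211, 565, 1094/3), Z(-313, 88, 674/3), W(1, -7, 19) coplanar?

97/3

Coplanarity ⇔ det[XY; XZ; XW] = 0.
Expanding, this is linear in r: (-159468)r + (5156132) = 0.
So r = 97/3.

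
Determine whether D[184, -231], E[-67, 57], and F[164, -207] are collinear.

DE = (-251, 288), DF = (-20, 24).
If collinear, DF would be a scalar multiple of DE. But (-251)·(24) ≠ (288)·(-20) (difference -264), so they are not parallel; the points are not collinear.

No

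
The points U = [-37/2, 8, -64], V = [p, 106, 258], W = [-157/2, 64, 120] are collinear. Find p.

-247/2

Collinearity requires UV × UW = 0; each component is linear in p.
The y-component gives (-184)p + (-22724) = 0, so p = -247/2.
The remaining components then also vanish.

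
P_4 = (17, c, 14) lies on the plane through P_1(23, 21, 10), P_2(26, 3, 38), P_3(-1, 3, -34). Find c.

Coplanarity requires P_1P_2 · (P_1P_3 × P_1P_4) = 0.
P_1P_2 = (3, -18, 28), P_1P_3 = (-24, -18, -44); the triple product is linear in c with coefficient -540 and constant term 1620.
Setting it to zero: c = 3.

3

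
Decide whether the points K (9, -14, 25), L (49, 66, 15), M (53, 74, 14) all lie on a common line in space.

Yes

KL = (40, 80, -10), KM = (44, 88, -11).
Each component of KM is 11/10 times the corresponding component of KL, so KM = 11/10·KL and the points are collinear.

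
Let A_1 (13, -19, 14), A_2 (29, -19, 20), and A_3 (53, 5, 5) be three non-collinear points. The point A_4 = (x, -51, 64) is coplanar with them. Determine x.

The plane through A_1, A_2, A_3 has equation −144x + 384y + 384z = -3792.
Substituting A_4: (-144)x + (4992) = -3792, so x = 61.

61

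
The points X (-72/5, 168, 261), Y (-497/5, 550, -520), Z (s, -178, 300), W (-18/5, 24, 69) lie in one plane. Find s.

Coplanarity ⇔ det[XY; XZ; XW] = 0.
Expanding, this is linear in s: (185808)s + (-31029936/5) = 0.
So s = 167/5.

167/5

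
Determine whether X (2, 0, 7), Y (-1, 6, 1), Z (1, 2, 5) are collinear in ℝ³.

Yes

XY = (-3, 6, -6), XZ = (-1, 2, -2).
Each component of XZ is 1/3 times the corresponding component of XY, so XZ = 1/3·XY and the points are collinear.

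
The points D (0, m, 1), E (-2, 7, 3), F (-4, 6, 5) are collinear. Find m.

Direction EF = (-2, -1, 2). From the x-coordinate of D, the parameter along the line is τ = (0 − (-2))/(-2) = -1.
Then m = 7 + (-1)·(-1) = 8.

8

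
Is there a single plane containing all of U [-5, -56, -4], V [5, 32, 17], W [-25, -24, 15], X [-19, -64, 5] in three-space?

No

The four points are coplanar iff the 3×3 determinant with rows UV, UW, UX is zero.
Rows: (10, 88, 21), (-20, 32, 19), (-14, -8, 9).
Expanding along the first row: (10)(440) − (88)(86) + (21)(608) = 9600.
Nonzero ⇒ not coplanar.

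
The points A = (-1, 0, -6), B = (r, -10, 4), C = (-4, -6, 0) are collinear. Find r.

Collinearity requires AB × AC = 0; each component is linear in r.
The y-component gives (-6)r + (-36) = 0, so r = -6.
The remaining components then also vanish.

-6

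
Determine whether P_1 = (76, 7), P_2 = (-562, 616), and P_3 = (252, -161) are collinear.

P_1P_2 = (-638, 609), P_1P_3 = (176, -168).
Twice the signed area of △P_1P_2P_3 is (-638)(-168) − (609)(176) = 0.
The triangle is degenerate (zero area), so the points are collinear.

Yes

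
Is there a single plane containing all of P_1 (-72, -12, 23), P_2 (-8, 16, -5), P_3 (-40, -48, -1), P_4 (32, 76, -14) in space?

With P_1 as base: P_1P_2 = (64, 28, -28), P_1P_3 = (32, -36, -24), P_1P_4 = (104, 88, -37).
P_1P_3 × P_1P_4 = (3444, -1312, 6560).
P_1P_2 · (P_1P_3 × P_1P_4) = 0.
The scalar triple product vanishes, so the four points are coplanar.

Yes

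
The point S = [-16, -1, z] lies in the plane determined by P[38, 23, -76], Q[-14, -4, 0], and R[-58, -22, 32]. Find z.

-24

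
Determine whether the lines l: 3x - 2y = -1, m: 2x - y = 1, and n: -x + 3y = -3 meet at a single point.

No

The three lines meet at one point iff the augmented coefficient matrix [aᵢ bᵢ cᵢ] has rank < 3, i.e. its determinant vanishes.
Here the determinant is -15.
Nonzero, so no common point exists.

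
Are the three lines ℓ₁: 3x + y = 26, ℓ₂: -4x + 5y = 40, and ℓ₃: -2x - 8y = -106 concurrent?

No

Intersecting ℓ₁ and ℓ₂: solving the 2×2 system gives (x, y) = (90/19, 224/19).
Substitute into ℓ₃: (-2)(90/19) + (-8)(224/19) = -1972/19.
But ℓ₃ requires -106 ≠ -1972/19, so the three lines have no common point.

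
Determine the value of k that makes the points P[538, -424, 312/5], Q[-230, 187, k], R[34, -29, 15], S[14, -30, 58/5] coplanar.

-9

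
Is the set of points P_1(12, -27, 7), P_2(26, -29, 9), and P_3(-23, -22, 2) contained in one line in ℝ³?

Yes

P_1P_2 = (14, -2, 2), P_1P_3 = (-35, 5, -5).
P_1P_2 × P_1P_3 = (0, 0, 0).
The cross product vanishes, so the three points are collinear.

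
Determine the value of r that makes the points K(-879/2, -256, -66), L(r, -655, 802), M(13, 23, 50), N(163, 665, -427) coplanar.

152

The points are coplanar iff KL · (KM × KN) = 0.
Expanding, this is linear in r: (-207555)r + (31548360) = 0.
So r = 152.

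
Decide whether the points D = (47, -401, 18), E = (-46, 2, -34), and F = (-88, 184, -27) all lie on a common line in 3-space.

DE = (-93, 403, -52), DF = (-135, 585, -45).
Comparing components 2 and 3: (403)(-45) − (-52)(585) = 12285 ≠ 0, so DE and DF are not parallel and the points are not collinear.

No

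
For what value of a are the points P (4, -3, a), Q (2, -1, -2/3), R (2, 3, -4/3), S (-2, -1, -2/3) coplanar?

Coplanarity ⇔ det[PQ; PR; PS] = 0.
Expanding, this is linear in a: (-16)a + (-16/3) = 0.
So a = -1/3.

-1/3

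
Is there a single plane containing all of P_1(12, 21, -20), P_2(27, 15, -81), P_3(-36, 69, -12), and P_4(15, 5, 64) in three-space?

The four points are coplanar iff the 3×3 determinant with rows P_1P_2, P_1P_3, P_1P_4 is zero.
Rows: (15, -6, -61), (-48, 48, 8), (3, -16, 84).
Expanding along the first row: (15)(4160) − (-6)(-4056) + (-61)(624) = 0.
Zero determinant ⇒ coplanar.

Yes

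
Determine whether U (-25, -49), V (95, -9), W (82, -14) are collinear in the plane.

No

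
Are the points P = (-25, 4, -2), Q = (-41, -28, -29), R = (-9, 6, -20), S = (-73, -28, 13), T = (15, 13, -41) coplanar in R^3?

Yes

The plane through P, Q, R has normal n = PQ × PR = (630, -720, 480) and equation n·X = -19590.
Checking the remaining points: n·S = -19590, n·T = -19590.
All equal -19590, so all 5 points lie in one plane.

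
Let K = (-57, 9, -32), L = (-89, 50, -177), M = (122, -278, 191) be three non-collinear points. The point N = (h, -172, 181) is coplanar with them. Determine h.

60

A normal to the plane is n = KL × KM = (-32472, -18819, 1845).
N lies in the plane iff n · KN = 0.
This gives (-32472)h + (1948320) = 0, so h = 60.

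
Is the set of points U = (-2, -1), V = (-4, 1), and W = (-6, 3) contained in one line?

UV = (-2, 2), UW = (-4, 4).
Twice the signed area of △UVW is (-2)(4) − (2)(-4) = 0.
The triangle is degenerate (zero area), so the points are collinear.

Yes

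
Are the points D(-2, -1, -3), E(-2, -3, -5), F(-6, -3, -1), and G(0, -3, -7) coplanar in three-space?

With D as base: DE = (0, -2, -2), DF = (-4, -2, 2), DG = (2, -2, -4).
DF × DG = (12, -12, 12).
DE · (DF × DG) = 0.
The scalar triple product vanishes, so the four points are coplanar.

Yes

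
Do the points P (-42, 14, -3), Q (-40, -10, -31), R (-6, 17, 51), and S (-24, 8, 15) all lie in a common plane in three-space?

No

A normal to the plane through P, Q, R is n = PQ × PR = (-1212, -1116, 870).
The plane has equation n·X = 32670. For S: n·S = 33210.
33210 ≠ 32670, so S is off the plane.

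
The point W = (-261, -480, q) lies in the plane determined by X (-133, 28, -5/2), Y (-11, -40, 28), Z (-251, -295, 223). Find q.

A normal to the plane is n = XY × XZ = (-10965/2, -31110, -47430).
W lies in the plane iff n · XW = 0.
This gives (-47430)q + (16387065) = 0, so q = 691/2.

691/2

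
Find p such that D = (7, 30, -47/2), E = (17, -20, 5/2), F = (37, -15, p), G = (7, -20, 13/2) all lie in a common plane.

Coplanarity ⇔ det[DE; DF; DG] = 0.
Expanding, this is linear in p: (500)p + (4250) = 0.
So p = -17/2.

-17/2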